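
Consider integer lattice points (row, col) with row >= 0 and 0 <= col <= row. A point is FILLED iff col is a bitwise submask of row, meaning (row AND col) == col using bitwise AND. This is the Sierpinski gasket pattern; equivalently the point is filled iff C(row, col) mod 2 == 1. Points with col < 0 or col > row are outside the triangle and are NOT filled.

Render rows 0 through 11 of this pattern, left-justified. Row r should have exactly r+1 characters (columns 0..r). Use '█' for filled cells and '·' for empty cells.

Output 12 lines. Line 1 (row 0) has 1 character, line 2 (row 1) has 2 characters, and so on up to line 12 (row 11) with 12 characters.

Answer: █
██
█·█
████
█···█
██··██
█·█·█·█
████████
█·······█
██······██
█·█·····█·█
████····████

Derivation:
r0=0: █
r1=1: ██
r2=10: █·█
r3=11: ████
r4=100: █···█
r5=101: ██··██
r6=110: █·█·█·█
r7=111: ████████
r8=1000: █·······█
r9=1001: ██······██
r10=1010: █·█·····█·█
r11=1011: ████····████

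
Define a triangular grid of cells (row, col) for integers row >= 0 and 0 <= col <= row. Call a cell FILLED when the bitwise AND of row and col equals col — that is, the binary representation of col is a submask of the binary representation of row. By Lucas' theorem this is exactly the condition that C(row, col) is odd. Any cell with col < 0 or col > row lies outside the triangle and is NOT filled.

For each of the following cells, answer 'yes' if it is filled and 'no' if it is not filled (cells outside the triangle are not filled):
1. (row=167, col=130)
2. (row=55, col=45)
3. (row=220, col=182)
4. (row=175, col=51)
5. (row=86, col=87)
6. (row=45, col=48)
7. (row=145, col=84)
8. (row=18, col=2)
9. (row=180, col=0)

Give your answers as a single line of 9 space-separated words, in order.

Answer: yes no no no no no no yes yes

Derivation:
(167,130): row=0b10100111, col=0b10000010, row AND col = 0b10000010 = 130; 130 == 130 -> filled
(55,45): row=0b110111, col=0b101101, row AND col = 0b100101 = 37; 37 != 45 -> empty
(220,182): row=0b11011100, col=0b10110110, row AND col = 0b10010100 = 148; 148 != 182 -> empty
(175,51): row=0b10101111, col=0b110011, row AND col = 0b100011 = 35; 35 != 51 -> empty
(86,87): col outside [0, 86] -> not filled
(45,48): col outside [0, 45] -> not filled
(145,84): row=0b10010001, col=0b1010100, row AND col = 0b10000 = 16; 16 != 84 -> empty
(18,2): row=0b10010, col=0b10, row AND col = 0b10 = 2; 2 == 2 -> filled
(180,0): row=0b10110100, col=0b0, row AND col = 0b0 = 0; 0 == 0 -> filled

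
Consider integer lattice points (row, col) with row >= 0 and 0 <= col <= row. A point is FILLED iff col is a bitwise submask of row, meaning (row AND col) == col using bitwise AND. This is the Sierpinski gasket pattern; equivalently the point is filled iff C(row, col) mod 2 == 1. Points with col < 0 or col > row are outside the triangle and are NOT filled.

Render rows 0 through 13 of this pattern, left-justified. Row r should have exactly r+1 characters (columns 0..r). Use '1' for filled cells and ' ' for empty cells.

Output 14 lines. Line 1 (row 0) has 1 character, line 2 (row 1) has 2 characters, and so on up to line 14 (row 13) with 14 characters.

r0=0: 1
r1=1: 11
r2=10: 1 1
r3=11: 1111
r4=100: 1   1
r5=101: 11  11
r6=110: 1 1 1 1
r7=111: 11111111
r8=1000: 1       1
r9=1001: 11      11
r10=1010: 1 1     1 1
r11=1011: 1111    1111
r12=1100: 1   1   1   1
r13=1101: 11  11  11  11

Answer: 1
11
1 1
1111
1   1
11  11
1 1 1 1
11111111
1       1
11      11
1 1     1 1
1111    1111
1   1   1   1
11  11  11  11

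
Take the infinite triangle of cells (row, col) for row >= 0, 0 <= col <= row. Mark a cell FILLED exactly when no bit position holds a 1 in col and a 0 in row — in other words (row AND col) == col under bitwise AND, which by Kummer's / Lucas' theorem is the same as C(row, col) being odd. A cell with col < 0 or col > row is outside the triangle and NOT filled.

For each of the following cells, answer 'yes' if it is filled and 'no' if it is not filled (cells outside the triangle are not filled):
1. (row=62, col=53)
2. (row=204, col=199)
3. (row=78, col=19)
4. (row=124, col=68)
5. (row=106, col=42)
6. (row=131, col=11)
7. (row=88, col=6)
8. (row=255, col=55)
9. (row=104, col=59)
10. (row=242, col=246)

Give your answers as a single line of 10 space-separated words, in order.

(62,53): row=0b111110, col=0b110101, row AND col = 0b110100 = 52; 52 != 53 -> empty
(204,199): row=0b11001100, col=0b11000111, row AND col = 0b11000100 = 196; 196 != 199 -> empty
(78,19): row=0b1001110, col=0b10011, row AND col = 0b10 = 2; 2 != 19 -> empty
(124,68): row=0b1111100, col=0b1000100, row AND col = 0b1000100 = 68; 68 == 68 -> filled
(106,42): row=0b1101010, col=0b101010, row AND col = 0b101010 = 42; 42 == 42 -> filled
(131,11): row=0b10000011, col=0b1011, row AND col = 0b11 = 3; 3 != 11 -> empty
(88,6): row=0b1011000, col=0b110, row AND col = 0b0 = 0; 0 != 6 -> empty
(255,55): row=0b11111111, col=0b110111, row AND col = 0b110111 = 55; 55 == 55 -> filled
(104,59): row=0b1101000, col=0b111011, row AND col = 0b101000 = 40; 40 != 59 -> empty
(242,246): col outside [0, 242] -> not filled

Answer: no no no yes yes no no yes no no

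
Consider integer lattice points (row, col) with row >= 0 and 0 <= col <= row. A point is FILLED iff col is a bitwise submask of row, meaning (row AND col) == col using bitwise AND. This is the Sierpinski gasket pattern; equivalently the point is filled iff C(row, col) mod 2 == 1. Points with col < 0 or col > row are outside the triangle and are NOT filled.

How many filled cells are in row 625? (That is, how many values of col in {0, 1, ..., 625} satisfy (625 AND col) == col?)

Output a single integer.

Answer: 32

Derivation:
625 in binary = 1001110001
popcount(625) = number of 1-bits in 1001110001 = 5
A col c satisfies (625 AND c) == c iff every set bit of c is also set in 625; each of the 5 set bits of 625 can independently be on or off in c.
count = 2^5 = 32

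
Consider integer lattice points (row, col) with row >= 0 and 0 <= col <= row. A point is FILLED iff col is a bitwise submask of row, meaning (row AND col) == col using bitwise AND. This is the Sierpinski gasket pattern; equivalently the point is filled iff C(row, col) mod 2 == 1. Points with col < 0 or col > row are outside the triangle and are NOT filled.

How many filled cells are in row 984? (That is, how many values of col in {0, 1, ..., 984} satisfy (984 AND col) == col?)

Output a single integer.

984 in binary = 1111011000
popcount(984) = number of 1-bits in 1111011000 = 6
A col c satisfies (984 AND c) == c iff every set bit of c is also set in 984; each of the 6 set bits of 984 can independently be on or off in c.
count = 2^6 = 64

Answer: 64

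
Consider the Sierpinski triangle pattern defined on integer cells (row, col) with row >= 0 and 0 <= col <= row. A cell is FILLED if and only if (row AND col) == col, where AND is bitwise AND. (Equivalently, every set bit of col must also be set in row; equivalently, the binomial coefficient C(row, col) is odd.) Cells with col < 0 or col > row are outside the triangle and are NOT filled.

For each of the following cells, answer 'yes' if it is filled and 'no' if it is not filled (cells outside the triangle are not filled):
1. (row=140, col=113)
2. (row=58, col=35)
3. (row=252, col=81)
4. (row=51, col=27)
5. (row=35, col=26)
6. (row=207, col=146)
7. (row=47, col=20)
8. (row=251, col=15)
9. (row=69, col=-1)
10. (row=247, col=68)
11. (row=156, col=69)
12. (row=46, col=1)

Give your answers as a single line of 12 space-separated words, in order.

(140,113): row=0b10001100, col=0b1110001, row AND col = 0b0 = 0; 0 != 113 -> empty
(58,35): row=0b111010, col=0b100011, row AND col = 0b100010 = 34; 34 != 35 -> empty
(252,81): row=0b11111100, col=0b1010001, row AND col = 0b1010000 = 80; 80 != 81 -> empty
(51,27): row=0b110011, col=0b11011, row AND col = 0b10011 = 19; 19 != 27 -> empty
(35,26): row=0b100011, col=0b11010, row AND col = 0b10 = 2; 2 != 26 -> empty
(207,146): row=0b11001111, col=0b10010010, row AND col = 0b10000010 = 130; 130 != 146 -> empty
(47,20): row=0b101111, col=0b10100, row AND col = 0b100 = 4; 4 != 20 -> empty
(251,15): row=0b11111011, col=0b1111, row AND col = 0b1011 = 11; 11 != 15 -> empty
(69,-1): col outside [0, 69] -> not filled
(247,68): row=0b11110111, col=0b1000100, row AND col = 0b1000100 = 68; 68 == 68 -> filled
(156,69): row=0b10011100, col=0b1000101, row AND col = 0b100 = 4; 4 != 69 -> empty
(46,1): row=0b101110, col=0b1, row AND col = 0b0 = 0; 0 != 1 -> empty

Answer: no no no no no no no no no yes no no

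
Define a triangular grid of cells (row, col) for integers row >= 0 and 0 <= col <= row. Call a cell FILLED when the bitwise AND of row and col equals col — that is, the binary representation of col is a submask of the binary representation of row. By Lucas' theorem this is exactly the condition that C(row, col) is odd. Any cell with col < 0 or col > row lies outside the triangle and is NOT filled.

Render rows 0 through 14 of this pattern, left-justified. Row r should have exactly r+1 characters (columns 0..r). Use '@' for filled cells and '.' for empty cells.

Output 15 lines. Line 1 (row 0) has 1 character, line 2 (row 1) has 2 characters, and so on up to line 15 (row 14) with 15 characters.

Answer: @
@@
@.@
@@@@
@...@
@@..@@
@.@.@.@
@@@@@@@@
@.......@
@@......@@
@.@.....@.@
@@@@....@@@@
@...@...@...@
@@..@@..@@..@@
@.@.@.@.@.@.@.@

Derivation:
r0=0: @
r1=1: @@
r2=10: @.@
r3=11: @@@@
r4=100: @...@
r5=101: @@..@@
r6=110: @.@.@.@
r7=111: @@@@@@@@
r8=1000: @.......@
r9=1001: @@......@@
r10=1010: @.@.....@.@
r11=1011: @@@@....@@@@
r12=1100: @...@...@...@
r13=1101: @@..@@..@@..@@
r14=1110: @.@.@.@.@.@.@.@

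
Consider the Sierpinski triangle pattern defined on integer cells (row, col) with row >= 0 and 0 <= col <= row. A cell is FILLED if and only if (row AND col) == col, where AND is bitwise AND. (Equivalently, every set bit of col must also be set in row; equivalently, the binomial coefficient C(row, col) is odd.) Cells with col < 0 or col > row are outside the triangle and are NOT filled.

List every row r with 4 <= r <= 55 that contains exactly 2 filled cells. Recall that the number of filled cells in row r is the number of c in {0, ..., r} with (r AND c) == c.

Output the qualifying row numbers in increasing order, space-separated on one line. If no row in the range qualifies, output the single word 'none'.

Answer: 4 8 16 32

Derivation:
Row r has 2^popcount(r) filled cells, so we need popcount(r) = log2(2) = 1.
Scan r = 4..55 and keep those with exactly 1 one-bits:
r=4=100 popcount=1 -> KEEP
r=5=101 popcount=2 -> skip
r=6=110 popcount=2 -> skip
r=7=111 popcount=3 -> skip
r=8=1000 popcount=1 -> KEEP
r=9=1001 popcount=2 -> skip
r=10=1010 popcount=2 -> skip
r=11=1011 popcount=3 -> skip
r=12=1100 popcount=2 -> skip
r=13=1101 popcount=3 -> skip
r=14=1110 popcount=3 -> skip
r=15=1111 popcount=4 -> skip
r=16=10000 popcount=1 -> KEEP
r=17=10001 popcount=2 -> skip
r=18=10010 popcount=2 -> skip
r=19=10011 popcount=3 -> skip
r=20=10100 popcount=2 -> skip
r=21=10101 popcount=3 -> skip
r=22=10110 popcount=3 -> skip
r=23=10111 popcount=4 -> skip
r=24=11000 popcount=2 -> skip
r=25=11001 popcount=3 -> skip
r=26=11010 popcount=3 -> skip
r=27=11011 popcount=4 -> skip
r=28=11100 popcount=3 -> skip
r=29=11101 popcount=4 -> skip
r=30=11110 popcount=4 -> skip
r=31=11111 popcount=5 -> skip
r=32=100000 popcount=1 -> KEEP
r=33=100001 popcount=2 -> skip
r=34=100010 popcount=2 -> skip
r=35=100011 popcount=3 -> skip
r=36=100100 popcount=2 -> skip
r=37=100101 popcount=3 -> skip
r=38=100110 popcount=3 -> skip
r=39=100111 popcount=4 -> skip
r=40=101000 popcount=2 -> skip
r=41=101001 popcount=3 -> skip
r=42=101010 popcount=3 -> skip
r=43=101011 popcount=4 -> skip
r=44=101100 popcount=3 -> skip
r=45=101101 popcount=4 -> skip
r=46=101110 popcount=4 -> skip
r=47=101111 popcount=5 -> skip
r=48=110000 popcount=2 -> skip
r=49=110001 popcount=3 -> skip
r=50=110010 popcount=3 -> skip
r=51=110011 popcount=4 -> skip
r=52=110100 popcount=3 -> skip
r=53=110101 popcount=4 -> skip
r=54=110110 popcount=4 -> skip
r=55=110111 popcount=5 -> skip
Kept rows: 4 8 16 32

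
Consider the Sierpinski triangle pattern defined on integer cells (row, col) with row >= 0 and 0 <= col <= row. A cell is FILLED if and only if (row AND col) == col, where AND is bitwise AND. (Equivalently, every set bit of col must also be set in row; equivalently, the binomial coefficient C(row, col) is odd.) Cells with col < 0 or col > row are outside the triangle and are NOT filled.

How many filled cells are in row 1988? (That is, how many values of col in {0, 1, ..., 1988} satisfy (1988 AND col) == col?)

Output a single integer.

1988 in binary = 11111000100
popcount(1988) = number of 1-bits in 11111000100 = 6
A col c satisfies (1988 AND c) == c iff every set bit of c is also set in 1988; each of the 6 set bits of 1988 can independently be on or off in c.
count = 2^6 = 64

Answer: 64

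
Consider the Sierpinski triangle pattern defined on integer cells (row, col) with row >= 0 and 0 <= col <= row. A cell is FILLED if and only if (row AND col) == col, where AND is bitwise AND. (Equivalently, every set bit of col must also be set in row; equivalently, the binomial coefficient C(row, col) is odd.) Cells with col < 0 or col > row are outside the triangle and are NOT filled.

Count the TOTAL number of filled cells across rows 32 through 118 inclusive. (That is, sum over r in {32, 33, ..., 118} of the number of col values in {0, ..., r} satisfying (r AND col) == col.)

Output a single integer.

r32=100000 pc1: +2 =2
r33=100001 pc2: +4 =6
r34=100010 pc2: +4 =10
r35=100011 pc3: +8 =18
r36=100100 pc2: +4 =22
r37=100101 pc3: +8 =30
r38=100110 pc3: +8 =38
r39=100111 pc4: +16 =54
r40=101000 pc2: +4 =58
r41=101001 pc3: +8 =66
r42=101010 pc3: +8 =74
r43=101011 pc4: +16 =90
r44=101100 pc3: +8 =98
r45=101101 pc4: +16 =114
r46=101110 pc4: +16 =130
r47=101111 pc5: +32 =162
r48=110000 pc2: +4 =166
r49=110001 pc3: +8 =174
r50=110010 pc3: +8 =182
r51=110011 pc4: +16 =198
r52=110100 pc3: +8 =206
r53=110101 pc4: +16 =222
r54=110110 pc4: +16 =238
r55=110111 pc5: +32 =270
r56=111000 pc3: +8 =278
r57=111001 pc4: +16 =294
r58=111010 pc4: +16 =310
r59=111011 pc5: +32 =342
r60=111100 pc4: +16 =358
r61=111101 pc5: +32 =390
r62=111110 pc5: +32 =422
r63=111111 pc6: +64 =486
r64=1000000 pc1: +2 =488
r65=1000001 pc2: +4 =492
r66=1000010 pc2: +4 =496
r67=1000011 pc3: +8 =504
r68=1000100 pc2: +4 =508
r69=1000101 pc3: +8 =516
r70=1000110 pc3: +8 =524
r71=1000111 pc4: +16 =540
r72=1001000 pc2: +4 =544
r73=1001001 pc3: +8 =552
r74=1001010 pc3: +8 =560
r75=1001011 pc4: +16 =576
r76=1001100 pc3: +8 =584
r77=1001101 pc4: +16 =600
r78=1001110 pc4: +16 =616
r79=1001111 pc5: +32 =648
r80=1010000 pc2: +4 =652
r81=1010001 pc3: +8 =660
r82=1010010 pc3: +8 =668
r83=1010011 pc4: +16 =684
r84=1010100 pc3: +8 =692
r85=1010101 pc4: +16 =708
r86=1010110 pc4: +16 =724
r87=1010111 pc5: +32 =756
r88=1011000 pc3: +8 =764
r89=1011001 pc4: +16 =780
r90=1011010 pc4: +16 =796
r91=1011011 pc5: +32 =828
r92=1011100 pc4: +16 =844
r93=1011101 pc5: +32 =876
r94=1011110 pc5: +32 =908
r95=1011111 pc6: +64 =972
r96=1100000 pc2: +4 =976
r97=1100001 pc3: +8 =984
r98=1100010 pc3: +8 =992
r99=1100011 pc4: +16 =1008
r100=1100100 pc3: +8 =1016
r101=1100101 pc4: +16 =1032
r102=1100110 pc4: +16 =1048
r103=1100111 pc5: +32 =1080
r104=1101000 pc3: +8 =1088
r105=1101001 pc4: +16 =1104
r106=1101010 pc4: +16 =1120
r107=1101011 pc5: +32 =1152
r108=1101100 pc4: +16 =1168
r109=1101101 pc5: +32 =1200
r110=1101110 pc5: +32 =1232
r111=1101111 pc6: +64 =1296
r112=1110000 pc3: +8 =1304
r113=1110001 pc4: +16 =1320
r114=1110010 pc4: +16 =1336
r115=1110011 pc5: +32 =1368
r116=1110100 pc4: +16 =1384
r117=1110101 pc5: +32 =1416
r118=1110110 pc5: +32 =1448

Answer: 1448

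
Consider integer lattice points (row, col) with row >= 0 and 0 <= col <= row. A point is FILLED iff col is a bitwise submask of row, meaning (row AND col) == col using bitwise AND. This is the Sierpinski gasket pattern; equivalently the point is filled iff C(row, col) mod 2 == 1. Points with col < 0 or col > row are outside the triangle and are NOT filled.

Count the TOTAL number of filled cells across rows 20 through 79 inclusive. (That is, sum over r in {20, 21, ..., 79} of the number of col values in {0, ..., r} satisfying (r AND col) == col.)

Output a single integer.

r20=10100 pc2: +4 =4
r21=10101 pc3: +8 =12
r22=10110 pc3: +8 =20
r23=10111 pc4: +16 =36
r24=11000 pc2: +4 =40
r25=11001 pc3: +8 =48
r26=11010 pc3: +8 =56
r27=11011 pc4: +16 =72
r28=11100 pc3: +8 =80
r29=11101 pc4: +16 =96
r30=11110 pc4: +16 =112
r31=11111 pc5: +32 =144
r32=100000 pc1: +2 =146
r33=100001 pc2: +4 =150
r34=100010 pc2: +4 =154
r35=100011 pc3: +8 =162
r36=100100 pc2: +4 =166
r37=100101 pc3: +8 =174
r38=100110 pc3: +8 =182
r39=100111 pc4: +16 =198
r40=101000 pc2: +4 =202
r41=101001 pc3: +8 =210
r42=101010 pc3: +8 =218
r43=101011 pc4: +16 =234
r44=101100 pc3: +8 =242
r45=101101 pc4: +16 =258
r46=101110 pc4: +16 =274
r47=101111 pc5: +32 =306
r48=110000 pc2: +4 =310
r49=110001 pc3: +8 =318
r50=110010 pc3: +8 =326
r51=110011 pc4: +16 =342
r52=110100 pc3: +8 =350
r53=110101 pc4: +16 =366
r54=110110 pc4: +16 =382
r55=110111 pc5: +32 =414
r56=111000 pc3: +8 =422
r57=111001 pc4: +16 =438
r58=111010 pc4: +16 =454
r59=111011 pc5: +32 =486
r60=111100 pc4: +16 =502
r61=111101 pc5: +32 =534
r62=111110 pc5: +32 =566
r63=111111 pc6: +64 =630
r64=1000000 pc1: +2 =632
r65=1000001 pc2: +4 =636
r66=1000010 pc2: +4 =640
r67=1000011 pc3: +8 =648
r68=1000100 pc2: +4 =652
r69=1000101 pc3: +8 =660
r70=1000110 pc3: +8 =668
r71=1000111 pc4: +16 =684
r72=1001000 pc2: +4 =688
r73=1001001 pc3: +8 =696
r74=1001010 pc3: +8 =704
r75=1001011 pc4: +16 =720
r76=1001100 pc3: +8 =728
r77=1001101 pc4: +16 =744
r78=1001110 pc4: +16 =760
r79=1001111 pc5: +32 =792

Answer: 792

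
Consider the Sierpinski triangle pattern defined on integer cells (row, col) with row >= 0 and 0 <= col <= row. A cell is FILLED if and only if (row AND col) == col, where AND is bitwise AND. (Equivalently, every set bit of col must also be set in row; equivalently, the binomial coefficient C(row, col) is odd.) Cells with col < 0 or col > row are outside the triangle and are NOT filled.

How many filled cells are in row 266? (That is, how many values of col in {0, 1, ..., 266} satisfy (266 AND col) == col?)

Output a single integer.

Answer: 8

Derivation:
266 in binary = 100001010
popcount(266) = number of 1-bits in 100001010 = 3
A col c satisfies (266 AND c) == c iff every set bit of c is also set in 266; each of the 3 set bits of 266 can independently be on or off in c.
count = 2^3 = 8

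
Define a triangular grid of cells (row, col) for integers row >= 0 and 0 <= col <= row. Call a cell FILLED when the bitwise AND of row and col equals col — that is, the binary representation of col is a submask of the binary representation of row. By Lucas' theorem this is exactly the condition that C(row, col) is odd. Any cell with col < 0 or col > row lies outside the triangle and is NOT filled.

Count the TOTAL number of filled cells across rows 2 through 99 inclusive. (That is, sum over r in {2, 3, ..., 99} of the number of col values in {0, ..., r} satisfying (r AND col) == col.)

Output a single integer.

Answer: 1248

Derivation:
r2=10 pc1: +2 =2
r3=11 pc2: +4 =6
r4=100 pc1: +2 =8
r5=101 pc2: +4 =12
r6=110 pc2: +4 =16
r7=111 pc3: +8 =24
r8=1000 pc1: +2 =26
r9=1001 pc2: +4 =30
r10=1010 pc2: +4 =34
r11=1011 pc3: +8 =42
r12=1100 pc2: +4 =46
r13=1101 pc3: +8 =54
r14=1110 pc3: +8 =62
r15=1111 pc4: +16 =78
r16=10000 pc1: +2 =80
r17=10001 pc2: +4 =84
r18=10010 pc2: +4 =88
r19=10011 pc3: +8 =96
r20=10100 pc2: +4 =100
r21=10101 pc3: +8 =108
r22=10110 pc3: +8 =116
r23=10111 pc4: +16 =132
r24=11000 pc2: +4 =136
r25=11001 pc3: +8 =144
r26=11010 pc3: +8 =152
r27=11011 pc4: +16 =168
r28=11100 pc3: +8 =176
r29=11101 pc4: +16 =192
r30=11110 pc4: +16 =208
r31=11111 pc5: +32 =240
r32=100000 pc1: +2 =242
r33=100001 pc2: +4 =246
r34=100010 pc2: +4 =250
r35=100011 pc3: +8 =258
r36=100100 pc2: +4 =262
r37=100101 pc3: +8 =270
r38=100110 pc3: +8 =278
r39=100111 pc4: +16 =294
r40=101000 pc2: +4 =298
r41=101001 pc3: +8 =306
r42=101010 pc3: +8 =314
r43=101011 pc4: +16 =330
r44=101100 pc3: +8 =338
r45=101101 pc4: +16 =354
r46=101110 pc4: +16 =370
r47=101111 pc5: +32 =402
r48=110000 pc2: +4 =406
r49=110001 pc3: +8 =414
r50=110010 pc3: +8 =422
r51=110011 pc4: +16 =438
r52=110100 pc3: +8 =446
r53=110101 pc4: +16 =462
r54=110110 pc4: +16 =478
r55=110111 pc5: +32 =510
r56=111000 pc3: +8 =518
r57=111001 pc4: +16 =534
r58=111010 pc4: +16 =550
r59=111011 pc5: +32 =582
r60=111100 pc4: +16 =598
r61=111101 pc5: +32 =630
r62=111110 pc5: +32 =662
r63=111111 pc6: +64 =726
r64=1000000 pc1: +2 =728
r65=1000001 pc2: +4 =732
r66=1000010 pc2: +4 =736
r67=1000011 pc3: +8 =744
r68=1000100 pc2: +4 =748
r69=1000101 pc3: +8 =756
r70=1000110 pc3: +8 =764
r71=1000111 pc4: +16 =780
r72=1001000 pc2: +4 =784
r73=1001001 pc3: +8 =792
r74=1001010 pc3: +8 =800
r75=1001011 pc4: +16 =816
r76=1001100 pc3: +8 =824
r77=1001101 pc4: +16 =840
r78=1001110 pc4: +16 =856
r79=1001111 pc5: +32 =888
r80=1010000 pc2: +4 =892
r81=1010001 pc3: +8 =900
r82=1010010 pc3: +8 =908
r83=1010011 pc4: +16 =924
r84=1010100 pc3: +8 =932
r85=1010101 pc4: +16 =948
r86=1010110 pc4: +16 =964
r87=1010111 pc5: +32 =996
r88=1011000 pc3: +8 =1004
r89=1011001 pc4: +16 =1020
r90=1011010 pc4: +16 =1036
r91=1011011 pc5: +32 =1068
r92=1011100 pc4: +16 =1084
r93=1011101 pc5: +32 =1116
r94=1011110 pc5: +32 =1148
r95=1011111 pc6: +64 =1212
r96=1100000 pc2: +4 =1216
r97=1100001 pc3: +8 =1224
r98=1100010 pc3: +8 =1232
r99=1100011 pc4: +16 =1248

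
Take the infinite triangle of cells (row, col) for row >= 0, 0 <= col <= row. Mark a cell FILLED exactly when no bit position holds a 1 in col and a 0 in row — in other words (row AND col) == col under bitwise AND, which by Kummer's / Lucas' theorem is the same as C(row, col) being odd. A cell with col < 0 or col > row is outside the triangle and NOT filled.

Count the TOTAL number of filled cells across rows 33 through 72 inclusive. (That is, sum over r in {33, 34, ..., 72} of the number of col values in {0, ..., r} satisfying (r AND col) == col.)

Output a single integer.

Answer: 542

Derivation:
r33=100001 pc2: +4 =4
r34=100010 pc2: +4 =8
r35=100011 pc3: +8 =16
r36=100100 pc2: +4 =20
r37=100101 pc3: +8 =28
r38=100110 pc3: +8 =36
r39=100111 pc4: +16 =52
r40=101000 pc2: +4 =56
r41=101001 pc3: +8 =64
r42=101010 pc3: +8 =72
r43=101011 pc4: +16 =88
r44=101100 pc3: +8 =96
r45=101101 pc4: +16 =112
r46=101110 pc4: +16 =128
r47=101111 pc5: +32 =160
r48=110000 pc2: +4 =164
r49=110001 pc3: +8 =172
r50=110010 pc3: +8 =180
r51=110011 pc4: +16 =196
r52=110100 pc3: +8 =204
r53=110101 pc4: +16 =220
r54=110110 pc4: +16 =236
r55=110111 pc5: +32 =268
r56=111000 pc3: +8 =276
r57=111001 pc4: +16 =292
r58=111010 pc4: +16 =308
r59=111011 pc5: +32 =340
r60=111100 pc4: +16 =356
r61=111101 pc5: +32 =388
r62=111110 pc5: +32 =420
r63=111111 pc6: +64 =484
r64=1000000 pc1: +2 =486
r65=1000001 pc2: +4 =490
r66=1000010 pc2: +4 =494
r67=1000011 pc3: +8 =502
r68=1000100 pc2: +4 =506
r69=1000101 pc3: +8 =514
r70=1000110 pc3: +8 =522
r71=1000111 pc4: +16 =538
r72=1001000 pc2: +4 =542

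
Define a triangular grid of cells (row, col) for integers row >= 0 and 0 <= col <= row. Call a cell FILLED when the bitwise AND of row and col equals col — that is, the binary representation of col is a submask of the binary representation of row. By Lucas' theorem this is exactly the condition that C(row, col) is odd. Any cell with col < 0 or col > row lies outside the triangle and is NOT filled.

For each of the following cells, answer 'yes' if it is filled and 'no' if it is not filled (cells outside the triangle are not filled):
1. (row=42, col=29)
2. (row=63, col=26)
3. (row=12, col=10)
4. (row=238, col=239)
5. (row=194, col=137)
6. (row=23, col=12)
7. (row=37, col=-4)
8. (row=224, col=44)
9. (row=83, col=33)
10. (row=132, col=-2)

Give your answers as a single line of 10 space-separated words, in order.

(42,29): row=0b101010, col=0b11101, row AND col = 0b1000 = 8; 8 != 29 -> empty
(63,26): row=0b111111, col=0b11010, row AND col = 0b11010 = 26; 26 == 26 -> filled
(12,10): row=0b1100, col=0b1010, row AND col = 0b1000 = 8; 8 != 10 -> empty
(238,239): col outside [0, 238] -> not filled
(194,137): row=0b11000010, col=0b10001001, row AND col = 0b10000000 = 128; 128 != 137 -> empty
(23,12): row=0b10111, col=0b1100, row AND col = 0b100 = 4; 4 != 12 -> empty
(37,-4): col outside [0, 37] -> not filled
(224,44): row=0b11100000, col=0b101100, row AND col = 0b100000 = 32; 32 != 44 -> empty
(83,33): row=0b1010011, col=0b100001, row AND col = 0b1 = 1; 1 != 33 -> empty
(132,-2): col outside [0, 132] -> not filled

Answer: no yes no no no no no no no no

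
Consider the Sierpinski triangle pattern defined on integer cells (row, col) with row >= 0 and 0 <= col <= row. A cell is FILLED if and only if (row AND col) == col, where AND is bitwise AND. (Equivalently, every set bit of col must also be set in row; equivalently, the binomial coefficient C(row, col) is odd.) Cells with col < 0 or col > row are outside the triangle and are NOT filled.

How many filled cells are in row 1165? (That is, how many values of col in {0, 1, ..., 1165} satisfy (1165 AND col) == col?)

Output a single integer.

1165 in binary = 10010001101
popcount(1165) = number of 1-bits in 10010001101 = 5
A col c satisfies (1165 AND c) == c iff every set bit of c is also set in 1165; each of the 5 set bits of 1165 can independently be on or off in c.
count = 2^5 = 32

Answer: 32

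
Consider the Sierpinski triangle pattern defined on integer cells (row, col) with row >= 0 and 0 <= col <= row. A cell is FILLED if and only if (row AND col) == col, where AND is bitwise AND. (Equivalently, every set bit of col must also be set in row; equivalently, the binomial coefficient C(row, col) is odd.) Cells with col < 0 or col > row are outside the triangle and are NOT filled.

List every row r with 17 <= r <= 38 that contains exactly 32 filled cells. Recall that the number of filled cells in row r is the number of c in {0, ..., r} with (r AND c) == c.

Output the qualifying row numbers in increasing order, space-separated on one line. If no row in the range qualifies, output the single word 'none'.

Row r has 2^popcount(r) filled cells, so we need popcount(r) = log2(32) = 5.
Scan r = 17..38 and keep those with exactly 5 one-bits:
r=17=10001 popcount=2 -> skip
r=18=10010 popcount=2 -> skip
r=19=10011 popcount=3 -> skip
r=20=10100 popcount=2 -> skip
r=21=10101 popcount=3 -> skip
r=22=10110 popcount=3 -> skip
r=23=10111 popcount=4 -> skip
r=24=11000 popcount=2 -> skip
r=25=11001 popcount=3 -> skip
r=26=11010 popcount=3 -> skip
r=27=11011 popcount=4 -> skip
r=28=11100 popcount=3 -> skip
r=29=11101 popcount=4 -> skip
r=30=11110 popcount=4 -> skip
r=31=11111 popcount=5 -> KEEP
r=32=100000 popcount=1 -> skip
r=33=100001 popcount=2 -> skip
r=34=100010 popcount=2 -> skip
r=35=100011 popcount=3 -> skip
r=36=100100 popcount=2 -> skip
r=37=100101 popcount=3 -> skip
r=38=100110 popcount=3 -> skip
Kept rows: 31

Answer: 31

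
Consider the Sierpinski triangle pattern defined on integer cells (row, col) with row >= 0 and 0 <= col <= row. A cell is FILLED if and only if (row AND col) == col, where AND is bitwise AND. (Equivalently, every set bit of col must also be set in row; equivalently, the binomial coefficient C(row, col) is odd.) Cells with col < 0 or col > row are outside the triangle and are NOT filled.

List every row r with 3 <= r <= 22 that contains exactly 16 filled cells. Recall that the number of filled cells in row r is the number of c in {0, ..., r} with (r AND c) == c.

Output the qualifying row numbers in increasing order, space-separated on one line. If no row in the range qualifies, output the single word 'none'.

Answer: 15

Derivation:
Row r has 2^popcount(r) filled cells, so we need popcount(r) = log2(16) = 4.
Scan r = 3..22 and keep those with exactly 4 one-bits:
r=3=11 popcount=2 -> skip
r=4=100 popcount=1 -> skip
r=5=101 popcount=2 -> skip
r=6=110 popcount=2 -> skip
r=7=111 popcount=3 -> skip
r=8=1000 popcount=1 -> skip
r=9=1001 popcount=2 -> skip
r=10=1010 popcount=2 -> skip
r=11=1011 popcount=3 -> skip
r=12=1100 popcount=2 -> skip
r=13=1101 popcount=3 -> skip
r=14=1110 popcount=3 -> skip
r=15=1111 popcount=4 -> KEEP
r=16=10000 popcount=1 -> skip
r=17=10001 popcount=2 -> skip
r=18=10010 popcount=2 -> skip
r=19=10011 popcount=3 -> skip
r=20=10100 popcount=2 -> skip
r=21=10101 popcount=3 -> skip
r=22=10110 popcount=3 -> skip
Kept rows: 15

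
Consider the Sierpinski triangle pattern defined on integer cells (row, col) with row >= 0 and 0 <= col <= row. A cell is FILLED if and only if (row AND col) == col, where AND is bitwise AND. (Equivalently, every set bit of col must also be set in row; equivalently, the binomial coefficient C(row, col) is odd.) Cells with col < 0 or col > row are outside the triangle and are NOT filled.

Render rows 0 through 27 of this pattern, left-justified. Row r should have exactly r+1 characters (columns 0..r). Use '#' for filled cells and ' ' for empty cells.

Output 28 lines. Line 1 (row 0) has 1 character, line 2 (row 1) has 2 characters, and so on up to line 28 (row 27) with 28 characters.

r0=0: #
r1=1: ##
r2=10: # #
r3=11: ####
r4=100: #   #
r5=101: ##  ##
r6=110: # # # #
r7=111: ########
r8=1000: #       #
r9=1001: ##      ##
r10=1010: # #     # #
r11=1011: ####    ####
r12=1100: #   #   #   #
r13=1101: ##  ##  ##  ##
r14=1110: # # # # # # # #
r15=1111: ################
r16=10000: #               #
r17=10001: ##              ##
r18=10010: # #             # #
r19=10011: ####            ####
r20=10100: #   #           #   #
r21=10101: ##  ##          ##  ##
r22=10110: # # # #         # # # #
r23=10111: ########        ########
r24=11000: #       #       #       #
r25=11001: ##      ##      ##      ##
r26=11010: # #     # #     # #     # #
r27=11011: ####    ####    ####    ####

Answer: #
##
# #
####
#   #
##  ##
# # # #
########
#       #
##      ##
# #     # #
####    ####
#   #   #   #
##  ##  ##  ##
# # # # # # # #
################
#               #
##              ##
# #             # #
####            ####
#   #           #   #
##  ##          ##  ##
# # # #         # # # #
########        ########
#       #       #       #
##      ##      ##      ##
# #     # #     # #     # #
####    ####    ####    ####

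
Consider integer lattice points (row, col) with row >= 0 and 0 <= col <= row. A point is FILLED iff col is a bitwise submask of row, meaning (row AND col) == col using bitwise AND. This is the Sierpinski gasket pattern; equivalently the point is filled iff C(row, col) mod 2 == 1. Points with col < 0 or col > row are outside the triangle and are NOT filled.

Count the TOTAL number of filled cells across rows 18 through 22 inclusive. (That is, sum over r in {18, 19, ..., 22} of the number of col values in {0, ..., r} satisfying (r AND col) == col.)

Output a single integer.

r18=10010 pc2: +4 =4
r19=10011 pc3: +8 =12
r20=10100 pc2: +4 =16
r21=10101 pc3: +8 =24
r22=10110 pc3: +8 =32

Answer: 32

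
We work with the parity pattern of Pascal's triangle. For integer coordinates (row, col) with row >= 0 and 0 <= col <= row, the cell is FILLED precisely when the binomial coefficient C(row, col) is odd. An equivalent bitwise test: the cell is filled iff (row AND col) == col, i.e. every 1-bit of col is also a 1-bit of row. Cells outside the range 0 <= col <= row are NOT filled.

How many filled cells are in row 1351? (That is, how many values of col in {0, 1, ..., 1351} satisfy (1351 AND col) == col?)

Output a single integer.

1351 in binary = 10101000111
popcount(1351) = number of 1-bits in 10101000111 = 6
A col c satisfies (1351 AND c) == c iff every set bit of c is also set in 1351; each of the 6 set bits of 1351 can independently be on or off in c.
count = 2^6 = 64

Answer: 64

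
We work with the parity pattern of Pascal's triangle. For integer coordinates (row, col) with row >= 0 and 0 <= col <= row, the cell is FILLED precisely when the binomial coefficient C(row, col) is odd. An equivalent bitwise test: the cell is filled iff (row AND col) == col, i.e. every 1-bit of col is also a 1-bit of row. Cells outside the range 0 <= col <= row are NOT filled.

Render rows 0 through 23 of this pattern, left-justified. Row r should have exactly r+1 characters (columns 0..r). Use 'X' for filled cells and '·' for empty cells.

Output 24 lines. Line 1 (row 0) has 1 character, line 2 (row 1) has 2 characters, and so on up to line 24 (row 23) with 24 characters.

Answer: X
XX
X·X
XXXX
X···X
XX··XX
X·X·X·X
XXXXXXXX
X·······X
XX······XX
X·X·····X·X
XXXX····XXXX
X···X···X···X
XX··XX··XX··XX
X·X·X·X·X·X·X·X
XXXXXXXXXXXXXXXX
X···············X
XX··············XX
X·X·············X·X
XXXX············XXXX
X···X···········X···X
XX··XX··········XX··XX
X·X·X·X·········X·X·X·X
XXXXXXXX········XXXXXXXX

Derivation:
r0=0: X
r1=1: XX
r2=10: X·X
r3=11: XXXX
r4=100: X···X
r5=101: XX··XX
r6=110: X·X·X·X
r7=111: XXXXXXXX
r8=1000: X·······X
r9=1001: XX······XX
r10=1010: X·X·····X·X
r11=1011: XXXX····XXXX
r12=1100: X···X···X···X
r13=1101: XX··XX··XX··XX
r14=1110: X·X·X·X·X·X·X·X
r15=1111: XXXXXXXXXXXXXXXX
r16=10000: X···············X
r17=10001: XX··············XX
r18=10010: X·X·············X·X
r19=10011: XXXX············XXXX
r20=10100: X···X···········X···X
r21=10101: XX··XX··········XX··XX
r22=10110: X·X·X·X·········X·X·X·X
r23=10111: XXXXXXXX········XXXXXXXX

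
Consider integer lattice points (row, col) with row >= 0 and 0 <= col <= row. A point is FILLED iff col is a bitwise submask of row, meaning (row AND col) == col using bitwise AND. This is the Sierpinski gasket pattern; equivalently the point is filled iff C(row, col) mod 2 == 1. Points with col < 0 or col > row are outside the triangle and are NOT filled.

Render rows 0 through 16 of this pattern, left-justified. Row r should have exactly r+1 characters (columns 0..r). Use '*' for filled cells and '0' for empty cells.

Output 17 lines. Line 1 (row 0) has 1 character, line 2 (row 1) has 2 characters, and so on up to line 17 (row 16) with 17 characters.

Answer: *
**
*0*
****
*000*
**00**
*0*0*0*
********
*0000000*
**000000**
*0*00000*0*
****0000****
*000*000*000*
**00**00**00**
*0*0*0*0*0*0*0*
****************
*000000000000000*

Derivation:
r0=0: *
r1=1: **
r2=10: *0*
r3=11: ****
r4=100: *000*
r5=101: **00**
r6=110: *0*0*0*
r7=111: ********
r8=1000: *0000000*
r9=1001: **000000**
r10=1010: *0*00000*0*
r11=1011: ****0000****
r12=1100: *000*000*000*
r13=1101: **00**00**00**
r14=1110: *0*0*0*0*0*0*0*
r15=1111: ****************
r16=10000: *000000000000000*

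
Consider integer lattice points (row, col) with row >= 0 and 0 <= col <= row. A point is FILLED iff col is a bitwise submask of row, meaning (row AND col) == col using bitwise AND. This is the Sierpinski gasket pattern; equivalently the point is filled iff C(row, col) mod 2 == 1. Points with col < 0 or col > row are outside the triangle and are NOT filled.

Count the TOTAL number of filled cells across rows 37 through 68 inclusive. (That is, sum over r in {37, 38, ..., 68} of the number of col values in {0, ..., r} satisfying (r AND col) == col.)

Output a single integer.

Answer: 486

Derivation:
r37=100101 pc3: +8 =8
r38=100110 pc3: +8 =16
r39=100111 pc4: +16 =32
r40=101000 pc2: +4 =36
r41=101001 pc3: +8 =44
r42=101010 pc3: +8 =52
r43=101011 pc4: +16 =68
r44=101100 pc3: +8 =76
r45=101101 pc4: +16 =92
r46=101110 pc4: +16 =108
r47=101111 pc5: +32 =140
r48=110000 pc2: +4 =144
r49=110001 pc3: +8 =152
r50=110010 pc3: +8 =160
r51=110011 pc4: +16 =176
r52=110100 pc3: +8 =184
r53=110101 pc4: +16 =200
r54=110110 pc4: +16 =216
r55=110111 pc5: +32 =248
r56=111000 pc3: +8 =256
r57=111001 pc4: +16 =272
r58=111010 pc4: +16 =288
r59=111011 pc5: +32 =320
r60=111100 pc4: +16 =336
r61=111101 pc5: +32 =368
r62=111110 pc5: +32 =400
r63=111111 pc6: +64 =464
r64=1000000 pc1: +2 =466
r65=1000001 pc2: +4 =470
r66=1000010 pc2: +4 =474
r67=1000011 pc3: +8 =482
r68=1000100 pc2: +4 =486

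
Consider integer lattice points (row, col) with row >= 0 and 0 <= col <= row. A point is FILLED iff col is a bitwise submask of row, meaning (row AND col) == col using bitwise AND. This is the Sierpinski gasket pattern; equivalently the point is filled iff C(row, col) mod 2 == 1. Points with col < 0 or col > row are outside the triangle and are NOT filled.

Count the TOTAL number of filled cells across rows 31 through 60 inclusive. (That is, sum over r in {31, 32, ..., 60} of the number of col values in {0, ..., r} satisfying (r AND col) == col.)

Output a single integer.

Answer: 390

Derivation:
r31=11111 pc5: +32 =32
r32=100000 pc1: +2 =34
r33=100001 pc2: +4 =38
r34=100010 pc2: +4 =42
r35=100011 pc3: +8 =50
r36=100100 pc2: +4 =54
r37=100101 pc3: +8 =62
r38=100110 pc3: +8 =70
r39=100111 pc4: +16 =86
r40=101000 pc2: +4 =90
r41=101001 pc3: +8 =98
r42=101010 pc3: +8 =106
r43=101011 pc4: +16 =122
r44=101100 pc3: +8 =130
r45=101101 pc4: +16 =146
r46=101110 pc4: +16 =162
r47=101111 pc5: +32 =194
r48=110000 pc2: +4 =198
r49=110001 pc3: +8 =206
r50=110010 pc3: +8 =214
r51=110011 pc4: +16 =230
r52=110100 pc3: +8 =238
r53=110101 pc4: +16 =254
r54=110110 pc4: +16 =270
r55=110111 pc5: +32 =302
r56=111000 pc3: +8 =310
r57=111001 pc4: +16 =326
r58=111010 pc4: +16 =342
r59=111011 pc5: +32 =374
r60=111100 pc4: +16 =390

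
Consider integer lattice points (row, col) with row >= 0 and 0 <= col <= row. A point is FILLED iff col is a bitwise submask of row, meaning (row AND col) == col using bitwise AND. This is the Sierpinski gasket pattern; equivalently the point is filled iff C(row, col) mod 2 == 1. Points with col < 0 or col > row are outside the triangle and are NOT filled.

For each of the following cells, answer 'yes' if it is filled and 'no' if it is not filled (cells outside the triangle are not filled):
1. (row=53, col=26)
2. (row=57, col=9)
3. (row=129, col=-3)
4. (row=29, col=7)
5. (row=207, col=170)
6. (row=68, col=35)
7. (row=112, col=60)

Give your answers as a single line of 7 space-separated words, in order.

(53,26): row=0b110101, col=0b11010, row AND col = 0b10000 = 16; 16 != 26 -> empty
(57,9): row=0b111001, col=0b1001, row AND col = 0b1001 = 9; 9 == 9 -> filled
(129,-3): col outside [0, 129] -> not filled
(29,7): row=0b11101, col=0b111, row AND col = 0b101 = 5; 5 != 7 -> empty
(207,170): row=0b11001111, col=0b10101010, row AND col = 0b10001010 = 138; 138 != 170 -> empty
(68,35): row=0b1000100, col=0b100011, row AND col = 0b0 = 0; 0 != 35 -> empty
(112,60): row=0b1110000, col=0b111100, row AND col = 0b110000 = 48; 48 != 60 -> empty

Answer: no yes no no no no no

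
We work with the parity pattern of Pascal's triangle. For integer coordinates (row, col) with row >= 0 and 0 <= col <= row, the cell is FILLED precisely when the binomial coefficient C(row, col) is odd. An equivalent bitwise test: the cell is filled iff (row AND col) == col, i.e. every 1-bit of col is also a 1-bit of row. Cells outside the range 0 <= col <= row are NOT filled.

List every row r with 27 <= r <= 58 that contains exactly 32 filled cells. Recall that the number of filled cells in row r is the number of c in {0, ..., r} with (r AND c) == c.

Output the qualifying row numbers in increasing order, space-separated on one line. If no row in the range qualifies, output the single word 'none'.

Answer: 31 47 55

Derivation:
Row r has 2^popcount(r) filled cells, so we need popcount(r) = log2(32) = 5.
Scan r = 27..58 and keep those with exactly 5 one-bits:
r=27=11011 popcount=4 -> skip
r=28=11100 popcount=3 -> skip
r=29=11101 popcount=4 -> skip
r=30=11110 popcount=4 -> skip
r=31=11111 popcount=5 -> KEEP
r=32=100000 popcount=1 -> skip
r=33=100001 popcount=2 -> skip
r=34=100010 popcount=2 -> skip
r=35=100011 popcount=3 -> skip
r=36=100100 popcount=2 -> skip
r=37=100101 popcount=3 -> skip
r=38=100110 popcount=3 -> skip
r=39=100111 popcount=4 -> skip
r=40=101000 popcount=2 -> skip
r=41=101001 popcount=3 -> skip
r=42=101010 popcount=3 -> skip
r=43=101011 popcount=4 -> skip
r=44=101100 popcount=3 -> skip
r=45=101101 popcount=4 -> skip
r=46=101110 popcount=4 -> skip
r=47=101111 popcount=5 -> KEEP
r=48=110000 popcount=2 -> skip
r=49=110001 popcount=3 -> skip
r=50=110010 popcount=3 -> skip
r=51=110011 popcount=4 -> skip
r=52=110100 popcount=3 -> skip
r=53=110101 popcount=4 -> skip
r=54=110110 popcount=4 -> skip
r=55=110111 popcount=5 -> KEEP
r=56=111000 popcount=3 -> skip
r=57=111001 popcount=4 -> skip
r=58=111010 popcount=4 -> skip
Kept rows: 31 47 55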